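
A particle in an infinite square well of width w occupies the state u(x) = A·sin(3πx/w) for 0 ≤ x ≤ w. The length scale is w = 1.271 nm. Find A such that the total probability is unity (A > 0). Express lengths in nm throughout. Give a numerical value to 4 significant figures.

The normalization condition is ∫|u|² dx = 1 from 0 to w.
Using sin²θ = (1 − cos 2θ)/2, with u = A·sin(3πx/w), the integral evaluates to A²·[w/2].
With w = 1.271: A² = 1.5736 and A = 1.2544.

A ≈ 1.254 nm^(-1/2)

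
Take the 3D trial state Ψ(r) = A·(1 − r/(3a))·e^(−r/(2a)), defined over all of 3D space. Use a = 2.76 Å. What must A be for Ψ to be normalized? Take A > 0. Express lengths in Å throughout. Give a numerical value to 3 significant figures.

Require ∫ |Ψ|² 4πr² dr = 1 over the whole domain.
(Spherical symmetry: dV = 4πr² dr.)
Using ∫₀^∞ rⁿ e^(−αr) dr = n!/αⁿ⁺¹, with Ψ = A·(1 − r/(3a))·e^(−r/(2a)), the integral evaluates to A²·[8·π·a^3/3].
With a = 2.76: A² = 0.005677 and A = 0.07535.

A ≈ 0.0753 Å^(-3/2)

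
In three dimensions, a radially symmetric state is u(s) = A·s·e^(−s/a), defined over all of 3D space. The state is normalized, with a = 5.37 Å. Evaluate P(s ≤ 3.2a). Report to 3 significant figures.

P ≈ 0.765

Integrate the radial probability density 4πs²|u|² over s ≤ 3.2a.
A² is fixed by ∫₀^∞ 4πs²|u|² ds = 1, i.e. A² = (3·π·a^5)^(−1).
Let t = s/a; then A², 4π and the length scale all cancel, so P = ∫_{0}^{3.2} t^4·e^(-2·t) dt ÷ ∫_{0}^{∞} t^4·e^(-2·t) dt.
With ∫ t^4·e^(-2·t) dt = -(t^4/2 + t^3 + 3·t^2/2 + 3·t/2 + 3/4)·e^(-2·t) + C, the region integral is ≈ 0.57370 and the full one is 3/4.
This evaluates to P = 0.7649.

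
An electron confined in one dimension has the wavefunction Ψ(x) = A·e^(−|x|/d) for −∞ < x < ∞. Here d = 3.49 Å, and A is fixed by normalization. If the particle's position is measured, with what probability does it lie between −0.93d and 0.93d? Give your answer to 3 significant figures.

P ≈ 0.844

|Ψ|² is the probability density, so P = ∫_{−0.93d}^{0.93d} |Ψ|² dx.
Since A² = 1/(d), this is the region integral divided by the full normalization integral.
Both integrals are even about x = 0, so only the x ≥ 0 halves are needed (the factors of 2 cancel). Let u = x/d; then A² and the length scale cancel, so P = ∫_{0}^{0.93} e^(-2·u) du ÷ ∫_{0}^{∞} e^(-2·u) du.
Using ∫ e^(-2·u) du = -e^(-2·u)/2, the numerator is 1/2 - e^(-93/50)/2 and the denominator is 1/2.
The result is P = 0.8443.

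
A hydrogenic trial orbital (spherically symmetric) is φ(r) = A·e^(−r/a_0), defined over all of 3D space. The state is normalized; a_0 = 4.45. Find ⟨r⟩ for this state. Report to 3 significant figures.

⟨r⟩ ≈ 6.68

By definition ⟨r⟩ = ∫ r |φ(r)|² 4πr² dr.
The ratio of the moment integral to the normalization integral gives ⟨r⟩ = 3·a_0/2.
Putting a_0 = 4.45 gives 6.675.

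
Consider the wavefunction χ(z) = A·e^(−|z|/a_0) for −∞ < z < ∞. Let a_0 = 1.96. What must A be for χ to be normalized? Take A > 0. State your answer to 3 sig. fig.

Require ∫ |χ|² dz = 1 over the whole domain.
∫|χ|² dz = A²·(a_0).
Setting this equal to 1 gives A² = 1/(a_0).
Substituting a_0 = 1.96 gives A² = 0.5102, so A = 0.7143.

A ≈ 0.714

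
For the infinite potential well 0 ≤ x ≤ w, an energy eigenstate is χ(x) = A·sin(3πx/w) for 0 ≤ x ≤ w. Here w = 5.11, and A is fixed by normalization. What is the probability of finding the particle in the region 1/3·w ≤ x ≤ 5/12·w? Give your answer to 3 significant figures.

P ≈ 0.0303

|χ|² is the probability density, so P = ∫_{1/3·w}^{5/12·w} |χ|² dx.
With A² fixed by ∫|χ|² = 1, i.e. A² = (w/2)^(−1), substitute and integrate.
Substituting u = x/w, A² and the length scale cancel in the ratio: P = ∫_{1/3}^{5/12} sin(3·π·u)^2 du / ∫_{0}^{1} sin(3·π·u)^2 du.
An antiderivative of sin(3·π·u)^2 is u/2 - sin(6·π·u)/(12·π); evaluating from 1/3 to 5/12 gives 1/24 - 1/(12·π), while the full integral is 1/2.
The result is P = (-2 + π)/(12·π).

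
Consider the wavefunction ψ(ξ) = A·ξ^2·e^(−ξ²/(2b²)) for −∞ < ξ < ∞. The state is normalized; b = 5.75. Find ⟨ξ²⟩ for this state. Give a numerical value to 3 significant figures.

⟨ξ^2⟩ ≈ 82.7

The expectation value is the |ψ|²-weighted average of ξ^2: ∫ ξ^2|ψ|² dξ.
Differentiating ∫e^(−αξ²) dξ = √(π/α) under α to get the higher moments, since the A² factors cancel between numerator and denominator, ⟨ξ²⟩ = 5·b^2/2.
Putting b = 5.75 gives 82.66.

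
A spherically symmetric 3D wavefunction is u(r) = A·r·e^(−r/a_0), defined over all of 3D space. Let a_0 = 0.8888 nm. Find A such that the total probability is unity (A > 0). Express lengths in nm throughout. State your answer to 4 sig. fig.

A ≈ 0.4374 nm^(-5/2)

We need A² ∫|f|² 4πr² dr = 1, taking the integral from 0 to ∞.
In 3D with spherical symmetry the volume element is 4πr² dr.
Using ∫₀^∞ rⁿ e^(−αr) dr = n!/αⁿ⁺¹, carrying out the integral gives A² · 3·π·a_0^5.
Setting this equal to 1 gives A² = 1/(3·π·a_0^5).
Substituting a_0 = 0.8888 gives A² = 0.19130, so A = 0.43738.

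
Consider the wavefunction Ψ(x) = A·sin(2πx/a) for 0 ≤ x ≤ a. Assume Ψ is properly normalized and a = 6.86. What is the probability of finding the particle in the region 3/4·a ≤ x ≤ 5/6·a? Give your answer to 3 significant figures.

P ≈ 0.152

P = ∫_{3/4·a}^{5/6·a} |Ψ(x)|² dx.
With A² fixed by ∫|Ψ|² = 1, i.e. A² = (a/2)^(−1), substitute and integrate.
Substituting u = x/a, A² and the length scale cancel in the ratio: P = ∫_{3/4}^{5/6} sin(2·π·u)^2 du / ∫_{0}^{1} sin(2·π·u)^2 du.
An antiderivative of sin(2·π·u)^2 is u/2 - sin(4·π·u)/(8·π); evaluating from 3/4 to 5/6 gives √(3)/(16·π) + 1/24, while the full integral is 1/2.
Taking the ratio, P = (√(3)/8 + π/12)/π.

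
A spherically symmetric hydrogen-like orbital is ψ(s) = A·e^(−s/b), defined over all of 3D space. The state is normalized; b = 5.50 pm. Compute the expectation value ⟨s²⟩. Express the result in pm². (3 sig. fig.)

⟨s^2⟩ ≈ 90.8 pm^2

The expectation value is the |ψ|²-weighted average of s^2: ∫ s^2|ψ|² 4πs² ds.
With ∫₀^∞ s^4 e^(−αs) ds = 4!/α^5, the ratio of the moment integral to the normalization integral gives ⟨s²⟩ = 3·b^2.
With b = 5.50, ⟨s^2⟩ = 90.75.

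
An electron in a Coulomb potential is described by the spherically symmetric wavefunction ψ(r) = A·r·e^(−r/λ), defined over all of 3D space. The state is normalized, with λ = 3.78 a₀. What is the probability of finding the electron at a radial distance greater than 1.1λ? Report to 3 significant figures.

P ≈ 0.928

With dV = 4πr²dr, the probability is ∫|ψ|² dV over r > 1.1λ.
Normalization gives A² = 1/(3·π·λ^5).
Let u = r/λ; then A², 4π and the length scale all cancel, so P = ∫_{1.1}^{∞} u^4·e^(-2·u) du ÷ ∫_{0}^{∞} u^4·e^(-2·u) du.
Using ∫ u^4·e^(-2·u) du = -(u^4/2 + u^3 + 3·u^2/2 + 3·u/2 + 3/4)·e^(-2·u), the numerator is ≈ 0.69563 and the denominator is 3/4.
This evaluates to P = 0.9275.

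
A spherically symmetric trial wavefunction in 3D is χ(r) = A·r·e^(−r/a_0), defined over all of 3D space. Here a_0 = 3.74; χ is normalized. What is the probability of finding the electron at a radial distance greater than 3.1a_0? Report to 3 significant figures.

Integrate the radial probability density 4πr²|χ|² over r > 3.1a_0.
The full normalization integral is A²·[3·π·a_0^5] = 1, fixing A².
Substituting u = r/a_0, A², 4π and the length scale all cancel in the ratio: P = ∫_{3.1}^{∞} u^4·e^(-2·u) du / ∫_{0}^{∞} u^4·e^(-2·u) du.
An antiderivative of u^4·e^(-2·u) is -(u^4/2 + u^3 + 3·u^2/2 + 3·u/2 + 3/4)·e^(-2·u); evaluating from 3.1 to ∞ gives ≈ 0.19438, while the full integral is 3/4.
This evaluates to P = 0.2592.

P ≈ 0.259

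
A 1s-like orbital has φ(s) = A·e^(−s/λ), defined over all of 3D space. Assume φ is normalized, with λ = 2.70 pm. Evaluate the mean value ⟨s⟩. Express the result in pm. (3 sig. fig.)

By definition ⟨s⟩ = ∫ s |φ(s)|² 4πs² ds.
Recall ∫₀^∞ s^m e^(−s/β) ds = m!·β^(m+1), the ratio of the moment integral to the normalization integral gives ⟨s⟩ = 3·λ/2.
Putting λ = 2.70 gives 4.050.

⟨s⟩ ≈ 4.05 pm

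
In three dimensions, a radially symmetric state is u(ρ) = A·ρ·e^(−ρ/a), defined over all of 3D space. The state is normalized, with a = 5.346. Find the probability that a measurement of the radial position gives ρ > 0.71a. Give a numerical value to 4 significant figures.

P ≈ 0.9849

P = ∫ |u|² 4πρ² dρ over ρ > 0.71a.
Normalization gives A² = 1/(3·π·a^5).
Substituting t = ρ/a, A², 4π and the length scale all cancel in the ratio: P = ∫_{0.71}^{∞} t^4·e^(-2·t) dt / ∫_{0}^{∞} t^4·e^(-2·t) dt.
An antiderivative of t^4·e^(-2·t) is -(t^4/2 + t^3 + 3·t^2/2 + 3·t/2 + 3/4)·e^(-2·t); evaluating from 0.71 to ∞ gives ≈ 0.738707, while the full integral is 3/4.
This evaluates to P = 0.98494.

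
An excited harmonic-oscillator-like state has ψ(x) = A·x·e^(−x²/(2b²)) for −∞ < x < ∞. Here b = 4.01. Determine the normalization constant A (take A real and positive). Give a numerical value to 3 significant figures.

Require ∫ |ψ|² dx = 1 over the whole domain.
Differentiating ∫e^(−αx²) dx = √(π/α) under α to get the higher moments, the integral (without the A² prefactor) comes out to √(π)·b^3/2.
Substituting b = 4.01 gives A² = 0.01750, so A = 0.1323.

A ≈ 0.132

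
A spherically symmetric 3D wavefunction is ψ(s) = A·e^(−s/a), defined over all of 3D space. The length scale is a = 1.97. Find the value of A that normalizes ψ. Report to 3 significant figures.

Require ∫ |ψ|² 4πs² ds = 1 over the whole domain.
Using ∫₀^∞ sⁿ e^(−αs) ds = n!/αⁿ⁺¹, with ψ = A·e^(−s/a), the integral evaluates to A²·[π·a^3].
Hence A² = 1/[π·a^3].
Plugging in a = 1.97 yields A = 0.2040.

A ≈ 0.204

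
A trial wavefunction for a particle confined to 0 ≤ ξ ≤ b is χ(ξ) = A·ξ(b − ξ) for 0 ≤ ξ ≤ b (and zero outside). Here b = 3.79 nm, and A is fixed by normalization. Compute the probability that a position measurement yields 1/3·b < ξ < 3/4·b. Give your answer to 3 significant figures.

The probability is P = ∫ |χ|² dξ over [1/3·b, 3/4·b].
With A² fixed by ∫|χ|² = 1, i.e. A² = (b^5/30)^(−1), substitute and integrate.
Let u = ξ/b; then A² and the length scale cancel, so P = ∫_{1/3}^{3/4} u^2·(1 - u)^2 du ÷ ∫_{0}^{1} u^2·(1 - u)^2 du.
An antiderivative of u^2·(1 - u)^2 is u^3·(6·u^2 - 15·u + 10)/30; evaluating from 1/3 to 3/4 gives ≈ 0.022887, while the full integral is 1/30.
Evaluating gives P = 0.6866.

P ≈ 0.687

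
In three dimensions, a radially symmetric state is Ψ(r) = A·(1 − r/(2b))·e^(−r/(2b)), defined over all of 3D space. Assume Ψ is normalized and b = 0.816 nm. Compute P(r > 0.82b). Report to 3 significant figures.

P ≈ 0.975

P = ∫ |Ψ|² 4πr² dr over r > 0.82b.
A² is fixed by ∫₀^∞ 4πr²|Ψ|² dr = 1, i.e. A² = (8·π·b^3)^(−1).
Let u = r/b; then A², 4π and the length scale all cancel, so P = ∫_{0.82}^{∞} u^2·(1 - u/2)^2·e^(-u) du ÷ ∫_{0}^{∞} u^2·(1 - u/2)^2·e^(-u) du.
With ∫ u^2·(1 - u/2)^2·e^(-u) du = -(u^4/4 + u^2 + 2·u + 2)·e^(-u) + C, the region integral is ≈ 1.9491 and the full one is 2.
The region integral divided by the full integral gives P = 0.9745.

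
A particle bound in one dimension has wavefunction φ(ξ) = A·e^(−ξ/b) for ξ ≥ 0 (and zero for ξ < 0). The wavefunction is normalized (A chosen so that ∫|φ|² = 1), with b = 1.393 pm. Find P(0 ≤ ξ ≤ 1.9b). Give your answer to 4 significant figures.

P ≈ 0.9776

P = ∫_{0}^{1.9b} |φ(ξ)|² dξ.
Since A² = 1/(b/2), this is the region integral divided by the full normalization integral.
Substituting u = ξ/b, A² and the length scale cancel in the ratio: P = ∫_{0}^{1.9} e^(-2·u) du / ∫_{0}^{∞} e^(-2·u) du.
An antiderivative of e^(-2·u) is -e^(-2·u)/2; evaluating from 0 to 1.9 gives 1/2 - e^(-19/5)/2, while the full integral is 1/2.
Taking the ratio, P = 0.97763.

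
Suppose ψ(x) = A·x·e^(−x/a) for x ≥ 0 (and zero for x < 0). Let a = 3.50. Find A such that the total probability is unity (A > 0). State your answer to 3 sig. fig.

A ≈ 0.305

We need A² ∫|f|² dx = 1, taking the integral from 0 to ∞.
Recall ∫₀^∞ x^m e^(−x/β) dx = m!·β^(m+1), ∫|ψ|² dx = A²·(a^3/4).
Hence A² = 1/[a^3/4].
Substituting a = 3.50 gives A² = 0.09329, so A = 0.3054.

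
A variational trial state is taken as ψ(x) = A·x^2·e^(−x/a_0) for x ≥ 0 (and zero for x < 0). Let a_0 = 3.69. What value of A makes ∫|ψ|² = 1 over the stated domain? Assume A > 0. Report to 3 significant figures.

A ≈ 0.0441

Normalization requires ∫|ψ|² dx = 1, integrated from 0 to ∞.
The integral (without the A² prefactor) comes out to 3·a_0^5/4.
Hence A² = 1/[3·a_0^5/4].
With a_0 = 3.69: A² = 0.001949 and A = 0.04415.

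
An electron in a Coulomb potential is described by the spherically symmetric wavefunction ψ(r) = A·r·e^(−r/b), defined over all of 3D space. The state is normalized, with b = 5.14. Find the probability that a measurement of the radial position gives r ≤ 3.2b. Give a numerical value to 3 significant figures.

P = ∫ |ψ|² 4πr² dr over r ≤ 3.2b.
The full normalization integral is A²·[3·π·b^5] = 1, fixing A².
In terms of u = r/b (A², 4π and the length scale all cancel between numerator and denominator), P = [∫_{0}^{3.2} u^4·e^(-2·u) du] / [∫_{0}^{∞} u^4·e^(-2·u) du].
With ∫ u^4·e^(-2·u) du = -(u^4/2 + u^3 + 3·u^2/2 + 3·u/2 + 3/4)·e^(-2·u) + C, the region integral is ≈ 0.57370 and the full one is 3/4.
The region integral divided by the full integral gives P = 0.7649.

P ≈ 0.765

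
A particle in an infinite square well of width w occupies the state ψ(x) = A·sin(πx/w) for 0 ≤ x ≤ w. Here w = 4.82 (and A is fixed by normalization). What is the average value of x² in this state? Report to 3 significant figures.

⟨x^2⟩ ≈ 6.57

By definition ⟨x²⟩ = ∫ x^2 |ψ(x)|² dx.
Using sin²θ = (1 − cos 2θ)/2, evaluating both integrals, ⟨x²⟩ = -w^2/(2·π^2) + w^2/3.
With w = 4.82, ⟨x^2⟩ = 6.567.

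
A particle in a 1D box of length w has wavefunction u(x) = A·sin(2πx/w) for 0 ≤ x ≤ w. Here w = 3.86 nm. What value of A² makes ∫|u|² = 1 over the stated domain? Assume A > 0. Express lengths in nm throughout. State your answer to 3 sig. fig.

A^2 ≈ 0.518 nm^(-1)

We need A² ∫|f|² dx = 1, taking the integral from 0 to w.
With u = A·sin(2πx/w), the integral evaluates to A²·[w/2].
Substituting w = 3.86 gives A² = 0.5181, so A = 0.7198.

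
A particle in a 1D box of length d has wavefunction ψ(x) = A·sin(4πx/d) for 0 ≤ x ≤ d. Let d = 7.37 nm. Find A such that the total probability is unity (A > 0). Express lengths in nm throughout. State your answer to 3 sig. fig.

Require ∫ |ψ|² dx = 1 over the whole domain.
With ψ = A·sin(4πx/d), the integral evaluates to A²·[d/2].
So A² = (d/2)^(−1).
With d = 7.37: A² = 0.2714 and A = 0.5209.

A ≈ 0.521 nm^(-1/2)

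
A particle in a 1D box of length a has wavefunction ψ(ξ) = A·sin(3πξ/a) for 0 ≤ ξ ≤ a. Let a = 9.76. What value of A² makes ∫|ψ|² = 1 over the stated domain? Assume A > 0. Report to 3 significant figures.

We need A² ∫|f|² dξ = 1, taking the integral from 0 to a.
Carrying out the integral gives A² · a/2.
Setting this equal to 1 gives A² = 1/(a/2).
Plugging in a = 9.76 yields A = 0.4527.

A^2 ≈ 0.205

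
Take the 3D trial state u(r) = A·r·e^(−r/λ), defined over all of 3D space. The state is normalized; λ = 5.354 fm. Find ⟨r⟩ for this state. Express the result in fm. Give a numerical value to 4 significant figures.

⟨r⟩ ≈ 13.39 fm

By definition ⟨r⟩ = ∫ r |u(r)|² 4πr² dr.
Since the A² factors cancel between numerator and denominator, ⟨r⟩ = 5·λ/2.
With λ = 5.354, ⟨r⟩ = 13.385.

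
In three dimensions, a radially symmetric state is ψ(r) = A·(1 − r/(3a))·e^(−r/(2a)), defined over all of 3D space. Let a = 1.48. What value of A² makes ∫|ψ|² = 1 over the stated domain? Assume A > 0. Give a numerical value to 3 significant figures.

We need A² ∫|f|² 4πr² dr = 1, taking the integral from 0 to ∞.
(Spherical symmetry: dV = 4πr² dr.)
The integral (without the A² prefactor) comes out to 8·π·a^3/3.
Setting this equal to 1 gives A² = 1/(8·π·a^3/3).
With a = 1.48: A² = 0.03682 and A = 0.1919.

A^2 ≈ 0.0368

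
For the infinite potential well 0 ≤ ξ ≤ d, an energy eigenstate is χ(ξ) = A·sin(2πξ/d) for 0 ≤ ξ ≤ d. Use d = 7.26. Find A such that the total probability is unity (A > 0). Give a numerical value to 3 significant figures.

Normalization requires ∫|χ|² dξ = 1, integrated from 0 to d.
With ∫₀^d sin²(nπξ/d) dξ = d/2, ∫|χ|² dξ = A²·(d/2).
With d = 7.26: A² = 0.2755 and A = 0.5249.

A ≈ 0.525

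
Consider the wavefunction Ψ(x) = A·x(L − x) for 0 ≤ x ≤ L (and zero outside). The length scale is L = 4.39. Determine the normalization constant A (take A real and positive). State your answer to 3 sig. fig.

The normalization condition is ∫|Ψ|² dx = 1 from 0 to L.
Expanding the polynomial and integrating term by term, the integral (without the A² prefactor) comes out to L^5/30.
Setting this equal to 1 gives A² = 1/(L^5/30).
With L = 4.39: A² = 0.01840 and A = 0.1356.

A ≈ 0.136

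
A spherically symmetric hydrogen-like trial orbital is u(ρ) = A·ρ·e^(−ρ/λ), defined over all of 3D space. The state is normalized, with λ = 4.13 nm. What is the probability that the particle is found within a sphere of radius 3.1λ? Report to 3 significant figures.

With dV = 4πρ²dρ, the probability is ∫|u|² dV over ρ ≤ 3.1λ.
The full normalization integral is A²·[3·π·λ^5] = 1, fixing A².
In terms of t = ρ/λ (A², 4π and the length scale all cancel between numerator and denominator), P = [∫_{0}^{3.1} t^4·e^(-2·t) dt] / [∫_{0}^{∞} t^4·e^(-2·t) dt].
Using ∫ t^4·e^(-2·t) dt = -(t^4/2 + t^3 + 3·t^2/2 + 3·t/2 + 3/4)·e^(-2·t), the numerator is ≈ 0.55562 and the denominator is 3/4.
This evaluates to P = 0.7408.

P ≈ 0.741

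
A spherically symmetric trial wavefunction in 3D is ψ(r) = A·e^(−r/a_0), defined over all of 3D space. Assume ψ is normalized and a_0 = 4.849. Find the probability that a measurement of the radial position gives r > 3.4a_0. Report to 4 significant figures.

P = ∫ |ψ|² 4πr² dr over r > 3.4a_0.
The full normalization integral is A²·[π·a_0^3] = 1, fixing A².
Let u = r/a_0; then A², 4π and the length scale all cancel, so P = ∫_{3.4}^{∞} u^2·e^(-2·u) du ÷ ∫_{0}^{∞} u^2·e^(-2·u) du.
Using ∫ u^2·e^(-2·u) du = -(2·u^2 + 2·u + 1)·e^(-2·u)/4, the numerator is 773·e^(-34/5)/100 and the denominator is 1/4.
This evaluates to P = 0.034438.

P ≈ 0.03444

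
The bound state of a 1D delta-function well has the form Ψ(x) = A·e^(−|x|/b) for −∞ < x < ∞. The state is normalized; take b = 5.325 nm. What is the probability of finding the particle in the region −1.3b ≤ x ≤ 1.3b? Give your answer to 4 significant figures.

The probability is P = ∫ |Ψ|² dx over [−1.3b, 1.3b].
With A² fixed by ∫|Ψ|² = 1, i.e. A² = (b)^(−1), substitute and integrate.
Both integrals are even about x = 0, so only the x ≥ 0 halves are needed (the factors of 2 cancel). Substituting u = x/b, A² and the length scale cancel in the ratio: P = ∫_{0}^{1.3} e^(-2·u) du / ∫_{0}^{∞} e^(-2·u) du.
With ∫ e^(-2·u) du = -e^(-2·u)/2 + C, the region integral is 1/2 - e^(-13/5)/2 and the full one is 1/2.
Evaluating gives P = 0.92573.

P ≈ 0.9257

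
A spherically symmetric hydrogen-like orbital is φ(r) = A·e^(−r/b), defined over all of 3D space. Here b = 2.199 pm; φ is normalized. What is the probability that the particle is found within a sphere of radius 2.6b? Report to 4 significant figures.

P ≈ 0.8912

P = ∫ |φ|² 4πr² dr over r ≤ 2.6b.
The full normalization integral is A²·[π·b^3] = 1, fixing A².
In terms of u = r/b (A², 4π and the length scale all cancel between numerator and denominator), P = [∫_{0}^{2.6} u^2·e^(-2·u) du] / [∫_{0}^{∞} u^2·e^(-2·u) du].
Using ∫ u^2·e^(-2·u) du = -(2·u^2 + 2·u + 1)·e^(-2·u)/4, the numerator is 1/4 - 493·e^(-26/5)/100 and the denominator is 1/4.
Taking the ratio yields P = 0.89121.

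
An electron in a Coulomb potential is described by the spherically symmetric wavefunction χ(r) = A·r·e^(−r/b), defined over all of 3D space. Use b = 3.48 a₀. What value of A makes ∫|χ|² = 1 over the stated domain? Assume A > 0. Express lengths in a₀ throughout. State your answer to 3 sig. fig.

We need A² ∫|f|² 4πr² dr = 1, taking the integral from 0 to ∞.
The integral (without the A² prefactor) comes out to 3·π·b^5.
Hence A² = 1/[3·π·b^5].
With b = 3.48: A² = 0.0002079 and A = 0.01442.

A ≈ 0.0144 a₀^(-5/2)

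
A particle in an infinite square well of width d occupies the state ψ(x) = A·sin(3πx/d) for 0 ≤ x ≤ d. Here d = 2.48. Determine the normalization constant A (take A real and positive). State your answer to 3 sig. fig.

A ≈ 0.898

Require ∫ |ψ|² dx = 1 over the whole domain.
With ψ = A·sin(3πx/d), the integral evaluates to A²·[d/2].
Hence A² = 1/[d/2].
Plugging in d = 2.48 yields A = 0.8980.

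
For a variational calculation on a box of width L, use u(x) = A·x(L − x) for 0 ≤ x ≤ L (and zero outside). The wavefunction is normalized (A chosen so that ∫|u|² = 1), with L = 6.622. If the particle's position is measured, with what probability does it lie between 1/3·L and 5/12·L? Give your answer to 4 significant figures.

P ≈ 0.1367

P = ∫_{1/3·L}^{5/12·L} |u(x)|² dx.
The normalization integral ∫|u|²dx over the whole domain equals L^5/30·A², and A² cancels in the ratio.
Let t = x/L; then A² and the length scale cancel, so P = ∫_{1/3}^{5/12} t^2·(1 - t)^2 dt ÷ ∫_{0}^{1} t^2·(1 - t)^2 dt.
Using ∫ t^2·(1 - t)^2 dt = t^3·(6·t^2 - 15·t + 10)/30, the numerator is ≈ 0.00455810 and the denominator is 1/30.
The result is P = 0.13674.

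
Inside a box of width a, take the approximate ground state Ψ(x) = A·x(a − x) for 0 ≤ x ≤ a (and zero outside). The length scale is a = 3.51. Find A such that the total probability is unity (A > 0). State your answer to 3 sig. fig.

The normalization condition is ∫|Ψ|² dx = 1 from 0 to a.
Expanding the polynomial and integrating term by term, ∫|Ψ|² dx = A²·(a^5/30).
Setting this equal to 1 gives A² = 1/(a^5/30).
With a = 3.51: A² = 0.05631 and A = 0.2373.

A ≈ 0.237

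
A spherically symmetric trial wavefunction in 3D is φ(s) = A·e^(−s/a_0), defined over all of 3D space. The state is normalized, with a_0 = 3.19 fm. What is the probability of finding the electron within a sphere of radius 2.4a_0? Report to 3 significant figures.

Integrate the radial probability density 4πs²|φ|² over s ≤ 2.4a_0.
The full normalization integral is A²·[π·a_0^3] = 1, fixing A².
Substituting u = s/a_0, A², 4π and the length scale all cancel in the ratio: P = ∫_{0}^{2.4} u^2·e^(-2·u) du / ∫_{0}^{∞} u^2·e^(-2·u) du.
An antiderivative of u^2·e^(-2·u) is -(2·u^2 + 2·u + 1)·e^(-2·u)/4; evaluating from 0 to 2.4 gives 1/4 - 433·e^(-24/5)/100, while the full integral is 1/4.
This evaluates to P = 0.8575.

P ≈ 0.857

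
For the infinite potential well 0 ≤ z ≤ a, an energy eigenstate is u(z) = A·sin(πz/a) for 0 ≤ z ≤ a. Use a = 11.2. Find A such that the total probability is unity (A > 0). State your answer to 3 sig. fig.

A ≈ 0.423

Normalization requires ∫|u|² dz = 1, integrated from 0 to a.
Using sin²θ = (1 − cos 2θ)/2, carrying out the integral gives A² · a/2.
Hence A² = 1/[a/2].
Plugging in a = 11.2 yields A = 0.4226.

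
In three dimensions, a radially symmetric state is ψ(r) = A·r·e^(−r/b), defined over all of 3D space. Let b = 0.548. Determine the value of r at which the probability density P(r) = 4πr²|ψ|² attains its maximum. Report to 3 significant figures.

r ≈ 1.10

Set d/dr [P(r) = 4πr²|ψ|²] = 0 and solve for r > 0.
This gives r = 2·b.
With b = 0.548, the most probable radial distance is 1.096.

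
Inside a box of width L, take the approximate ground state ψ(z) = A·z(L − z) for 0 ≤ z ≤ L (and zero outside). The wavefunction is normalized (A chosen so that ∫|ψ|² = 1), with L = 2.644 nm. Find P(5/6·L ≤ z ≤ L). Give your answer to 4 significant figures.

P ≈ 0.03549

The probability is P = ∫ |ψ|² dz over [5/6·L, L].
Since A² = 1/(L^5/30), this is the region integral divided by the full normalization integral.
Substituting u = z/L, A² and the length scale cancel in the ratio: P = ∫_{5/6}^{1} u^2·(1 - u)^2 du / ∫_{0}^{1} u^2·(1 - u)^2 du.
An antiderivative of u^2·(1 - u)^2 is u^3·(6·u^2 - 15·u + 10)/30; evaluating from 5/6 to 1 gives ≈ 0.00118313, while the full integral is 1/30.
The result is P = 23/648.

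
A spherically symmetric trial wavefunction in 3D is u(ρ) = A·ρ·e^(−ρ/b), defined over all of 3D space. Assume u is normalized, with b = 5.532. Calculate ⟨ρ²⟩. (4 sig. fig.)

⟨ρ^2⟩ ≈ 229.5

The expectation value is the |u|²-weighted average of ρ^2: ∫ ρ^2|u|² 4πρ² dρ.
With ∫₀^∞ ρ^6 e^(−αρ) dρ = 6!/α^7, since the A² factors cancel between numerator and denominator, ⟨ρ²⟩ = 15·b^2/2.
Putting b = 5.532 gives 229.52.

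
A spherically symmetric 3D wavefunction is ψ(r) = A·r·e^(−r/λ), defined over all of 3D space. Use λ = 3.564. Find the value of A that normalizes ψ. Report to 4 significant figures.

A ≈ 0.01358

Require ∫ |ψ|² 4πr² dr = 1 over the whole domain.
Carrying out the integral gives A² · 3·π·λ^5.
Setting this equal to 1 gives A² = 1/(3·π·λ^5).
With λ = 3.564: A² = 0.00018452 and A = 0.013584.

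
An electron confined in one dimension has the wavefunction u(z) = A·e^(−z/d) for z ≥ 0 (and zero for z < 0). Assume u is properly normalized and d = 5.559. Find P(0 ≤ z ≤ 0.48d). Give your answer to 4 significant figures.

|u|² is the probability density, so P = ∫_{0}^{0.48d} |u|² dz.
The normalization integral ∫|u|²dz over the whole domain equals d/2·A², and A² cancels in the ratio.
Substituting t = z/d, A² and the length scale cancel in the ratio: P = ∫_{0}^{0.48} e^(-2·t) dt / ∫_{0}^{∞} e^(-2·t) dt.
An antiderivative of e^(-2·t) is -e^(-2·t)/2; evaluating from 0 to 0.48 gives 1/2 - e^(-24/25)/2, while the full integral is 1/2.
The result is P = 0.61711.

P ≈ 0.6171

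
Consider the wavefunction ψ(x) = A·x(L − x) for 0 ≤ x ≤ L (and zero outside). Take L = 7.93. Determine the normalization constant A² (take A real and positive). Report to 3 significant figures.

Normalization requires ∫|ψ|² dx = 1, integrated from 0 to L.
Expanding the polynomial and integrating term by term, the integral (without the A² prefactor) comes out to L^5/30.
With L = 7.93: A² = 0.0009567 and A = 0.03093.

A^2 ≈ 0.000957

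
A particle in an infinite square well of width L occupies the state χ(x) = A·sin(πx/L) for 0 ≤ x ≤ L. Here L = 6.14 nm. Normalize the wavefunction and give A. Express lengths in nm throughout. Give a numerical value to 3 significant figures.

A ≈ 0.571 nm^(-1/2)

We need A² ∫|f|² dx = 1, taking the integral from 0 to L.
Carrying out the integral gives A² · L/2.
Setting this equal to 1 gives A² = 1/(L/2).
Substituting L = 6.14 gives A² = 0.3257, so A = 0.5707.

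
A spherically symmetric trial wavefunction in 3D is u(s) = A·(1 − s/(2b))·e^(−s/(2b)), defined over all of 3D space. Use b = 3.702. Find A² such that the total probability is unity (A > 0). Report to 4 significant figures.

A^2 ≈ 0.0007842

We need A² ∫|f|² 4πs² ds = 1, taking the integral from 0 to ∞.
(Spherical symmetry: dV = 4πs² ds.)
The integral (without the A² prefactor) comes out to 8·π·b^3.
Setting this equal to 1 gives A² = 1/(8·π·b^3).
Substituting b = 3.702 gives A² = 0.00078424, so A = 0.028004.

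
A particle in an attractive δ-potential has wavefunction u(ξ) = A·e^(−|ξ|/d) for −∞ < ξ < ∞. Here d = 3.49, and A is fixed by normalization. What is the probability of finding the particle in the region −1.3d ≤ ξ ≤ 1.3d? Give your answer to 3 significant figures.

The probability is P = ∫ |u|² dξ over [−1.3d, 1.3d].
Since A² = 1/(d), this is the region integral divided by the full normalization integral.
By symmetry take twice the ξ ≥ 0 contribution in numerator and denominator; the 2's cancel. In terms of t = ξ/d (A² and the length scale cancel between numerator and denominator), P = [∫_{0}^{1.3} e^(-2·t) dt] / [∫_{0}^{∞} e^(-2·t) dt].
Using ∫ e^(-2·t) dt = -e^(-2·t)/2, the numerator is 1/2 - e^(-13/5)/2 and the denominator is 1/2.
This works out to P = 0.9257.

P ≈ 0.926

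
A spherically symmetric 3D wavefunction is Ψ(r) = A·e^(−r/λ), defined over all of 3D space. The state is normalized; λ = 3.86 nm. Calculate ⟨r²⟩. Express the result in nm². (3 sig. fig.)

The expectation value is the |Ψ|²-weighted average of r^2: ∫ r^2|Ψ|² 4πr² dr.
Since the A² factors cancel between numerator and denominator, ⟨r²⟩ = 3·λ^2.
With λ = 3.86, ⟨r^2⟩ = 44.70.

⟨r^2⟩ ≈ 44.7 nm^2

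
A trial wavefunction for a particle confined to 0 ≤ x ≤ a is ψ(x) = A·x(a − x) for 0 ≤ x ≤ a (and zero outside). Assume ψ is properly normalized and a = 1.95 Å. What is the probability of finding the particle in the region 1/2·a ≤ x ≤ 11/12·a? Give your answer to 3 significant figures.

P ≈ 0.495

The probability is P = ∫ |ψ|² dx over [1/2·a, 11/12·a].
Since A² = 1/(a^5/30), this is the region integral divided by the full normalization integral.
Substituting u = x/a, A² and the length scale cancel in the ratio: P = ∫_{1/2}^{11/12} u^2·(1 - u)^2 du / ∫_{0}^{1} u^2·(1 - u)^2 du.
With ∫ u^2·(1 - u)^2 du = u^3·(6·u^2 - 15·u + 10)/30 + C, the region integral is ≈ 0.016497 and the full one is 1/30.
Taking the ratio, P = 0.4949.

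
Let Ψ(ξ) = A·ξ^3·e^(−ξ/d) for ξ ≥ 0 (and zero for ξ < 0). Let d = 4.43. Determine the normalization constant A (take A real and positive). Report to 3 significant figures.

A ≈ 0.00230

Normalization requires ∫|Ψ|² dξ = 1, integrated from 0 to ∞.
With ∫₀^∞ ξ^6 e^(−αξ) dξ = 6!/α^7, carrying out the integral gives A² · 45·d^7/8.
Substituting d = 4.43 gives A² = 0.000005309, so A = 0.002304.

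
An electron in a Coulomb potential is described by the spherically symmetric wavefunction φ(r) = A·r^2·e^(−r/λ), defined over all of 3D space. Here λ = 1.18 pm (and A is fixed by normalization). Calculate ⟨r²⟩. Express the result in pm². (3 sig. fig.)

⟨r^2⟩ ≈ 19.5 pm^2

The expectation value is the |φ|²-weighted average of r^2: ∫ r^2|φ|² 4πr² dr.
Since the A² factors cancel between numerator and denominator, ⟨r²⟩ = 14·λ^2.
With λ = 1.18, ⟨r^2⟩ = 19.49.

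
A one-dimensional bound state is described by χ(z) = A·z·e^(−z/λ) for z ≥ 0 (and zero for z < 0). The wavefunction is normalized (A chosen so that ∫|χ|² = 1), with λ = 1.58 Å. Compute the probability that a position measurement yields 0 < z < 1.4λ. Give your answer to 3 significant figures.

P ≈ 0.531

P = ∫_{0}^{1.4λ} |χ(z)|² dz.
The normalization integral ∫|χ|²dz over the whole domain equals λ^3/4·A², and A² cancels in the ratio.
Substituting u = z/λ, A² and the length scale cancel in the ratio: P = ∫_{0}^{1.4} u^2·e^(-2·u) du / ∫_{0}^{∞} u^2·e^(-2·u) du.
An antiderivative of u^2·e^(-2·u) is -(2·u^2 + 2·u + 1)·e^(-2·u)/4; evaluating from 0 to 1.4 gives 1/4 - 193·e^(-14/5)/100, while the full integral is 1/4.
This works out to P = 0.5305.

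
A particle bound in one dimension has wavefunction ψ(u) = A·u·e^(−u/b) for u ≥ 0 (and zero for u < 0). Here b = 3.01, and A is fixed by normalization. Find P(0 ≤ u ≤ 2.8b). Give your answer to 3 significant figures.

P = ∫_{0}^{2.8b} |ψ(u)|² du.
With A² fixed by ∫|ψ|² = 1, i.e. A² = (b^3/4)^(−1), substitute and integrate.
Substituting t = u/b, A² and the length scale cancel in the ratio: P = ∫_{0}^{2.8} t^2·e^(-2·t) dt / ∫_{0}^{∞} t^2·e^(-2·t) dt.
An antiderivative of t^2·e^(-2·t) is -(2·t^2 + 2·t + 1)·e^(-2·t)/4; evaluating from 0 to 2.8 gives 1/4 - 557·e^(-28/5)/100, while the full integral is 1/4.
Evaluating gives P = 0.9176.

P ≈ 0.918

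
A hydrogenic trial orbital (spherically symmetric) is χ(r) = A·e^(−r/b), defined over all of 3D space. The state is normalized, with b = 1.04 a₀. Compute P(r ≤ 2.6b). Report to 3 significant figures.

P = ∫ |χ|² 4πr² dr over r ≤ 2.6b.
The full normalization integral is A²·[π·b^3] = 1, fixing A².
In terms of u = r/b (A², 4π and the length scale all cancel between numerator and denominator), P = [∫_{0}^{2.6} u^2·e^(-2·u) du] / [∫_{0}^{∞} u^2·e^(-2·u) du].
Using ∫ u^2·e^(-2·u) du = -(2·u^2 + 2·u + 1)·e^(-2·u)/4, the numerator is 1/4 - 493·e^(-26/5)/100 and the denominator is 1/4.
Taking the ratio yields P = 0.8912.

P ≈ 0.891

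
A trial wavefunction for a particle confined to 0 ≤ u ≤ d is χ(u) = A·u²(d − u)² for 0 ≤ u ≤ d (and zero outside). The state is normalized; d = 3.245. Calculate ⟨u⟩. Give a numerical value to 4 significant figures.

⟨u⟩ ≈ 1.623

By definition ⟨u⟩ = ∫ u |χ(u)|² du.
Expanding the polynomial and integrating term by term, evaluating both integrals, ⟨u⟩ = d/2.
Putting d = 3.245 gives 1.6225.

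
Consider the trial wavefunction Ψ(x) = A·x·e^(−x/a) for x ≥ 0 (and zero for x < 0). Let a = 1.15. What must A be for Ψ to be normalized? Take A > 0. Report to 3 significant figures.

A ≈ 1.62

Normalization requires ∫|Ψ|² dx = 1, integrated from 0 to ∞.
∫|Ψ|² dx = A²·(a^3/4).
So A² = (a^3/4)^(−1).
Substituting a = 1.15 gives A² = 2.630, so A = 1.622.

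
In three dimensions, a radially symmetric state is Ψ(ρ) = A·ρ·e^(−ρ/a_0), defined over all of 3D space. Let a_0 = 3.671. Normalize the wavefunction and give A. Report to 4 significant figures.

A ≈ 0.01262

The normalization condition is ∫|Ψ|² 4πρ² dρ = 1 from 0 to ∞.
With ∫₀^∞ ρ^4 e^(−αρ) dρ = 4!/α^5, ∫|Ψ|² 4πρ² dρ = A²·(3·π·a_0^5).
Plugging in a_0 = 3.671 yields A = 0.012615.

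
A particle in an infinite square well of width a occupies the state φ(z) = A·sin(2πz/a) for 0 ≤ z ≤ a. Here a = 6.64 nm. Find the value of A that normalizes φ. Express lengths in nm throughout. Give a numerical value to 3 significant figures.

The normalization condition is ∫|φ|² dz = 1 from 0 to a.
With ∫₀^a sin²(nπz/a) dz = a/2, with φ = A·sin(2πz/a), the integral evaluates to A²·[a/2].
Plugging in a = 6.64 yields A = 0.5488.

A ≈ 0.549 nm^(-1/2)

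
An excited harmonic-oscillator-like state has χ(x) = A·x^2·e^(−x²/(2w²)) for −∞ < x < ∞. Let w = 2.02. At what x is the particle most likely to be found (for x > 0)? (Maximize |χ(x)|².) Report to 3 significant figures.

x ≈ 2.86

Differentiate |χ(x)|² with respect to x and set to zero.
Solving yields x = √(2)·w.
With w = 2.02, the value of x > 0 at which the probability density is greatest is 2.857.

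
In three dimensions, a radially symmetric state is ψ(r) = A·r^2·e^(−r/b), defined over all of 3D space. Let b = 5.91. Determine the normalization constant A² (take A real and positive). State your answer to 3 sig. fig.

A^2 ≈ 5.62E-8

We need A² ∫|f|² 4πr² dr = 1, taking the integral from 0 to ∞.
Recall ∫₀^∞ r^m e^(−r/β) dr = m!·β^(m+1), the integral (without the A² prefactor) comes out to 45·π·b^7/2.
Hence A² = 1/[45·π·b^7/2].
Substituting b = 5.91 gives A² = 5.618E-8, so A = 0.0002370.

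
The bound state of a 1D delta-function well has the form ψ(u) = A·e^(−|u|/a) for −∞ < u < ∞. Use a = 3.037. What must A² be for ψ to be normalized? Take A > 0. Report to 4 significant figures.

We need A² ∫|f|² du = 1, taking the integral from −∞ to ∞.
With ψ = A·e^(−|u|/a), the integral evaluates to A²·[a].
Substituting a = 3.037 gives A² = 0.32927, so A = 0.57382.

A^2 ≈ 0.3293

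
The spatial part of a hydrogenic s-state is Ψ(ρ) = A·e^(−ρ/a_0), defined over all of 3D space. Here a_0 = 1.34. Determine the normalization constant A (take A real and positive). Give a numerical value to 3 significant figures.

We need A² ∫|f|² 4πρ² dρ = 1, taking the integral from 0 to ∞.
The angular integral contributes 4π, leaving ∫₀^∞ ρ²|Ψ|² dρ.
The integral (without the A² prefactor) comes out to π·a_0^3.
So A² = (π·a_0^3)^(−1).
Substituting a_0 = 1.34 gives A² = 0.1323, so A = 0.3637.

A ≈ 0.364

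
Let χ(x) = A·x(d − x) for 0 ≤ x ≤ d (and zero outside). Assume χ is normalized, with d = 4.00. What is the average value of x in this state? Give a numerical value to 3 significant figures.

⟨x⟩ = ∫ x |χ|² dx over the full domain.
Expanding the polynomial and integrating term by term, the ratio of the moment integral to the normalization integral gives ⟨x⟩ = d/2.
Putting d = 4.00 gives 2.000.

⟨x⟩ ≈ 2.00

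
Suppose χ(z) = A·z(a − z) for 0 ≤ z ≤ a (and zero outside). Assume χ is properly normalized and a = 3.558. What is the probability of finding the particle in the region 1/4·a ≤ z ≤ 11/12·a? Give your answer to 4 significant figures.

|χ|² is the probability density, so P = ∫_{1/4·a}^{11/12·a} |χ|² dz.
With A² fixed by ∫|χ|² = 1, i.e. A² = (a^5/30)^(−1), substitute and integrate.
Substituting u = z/a, A² and the length scale cancel in the ratio: P = ∫_{1/4}^{11/12} u^2·(1 - u)^2 du / ∫_{0}^{1} u^2·(1 - u)^2 du.
Using ∫ u^2·(1 - u)^2 du = u^3·(6·u^2 - 15·u + 10)/30, the numerator is ≈ 0.0297132 and the denominator is 1/30.
Evaluating gives P = 4621/5184.

P ≈ 0.8914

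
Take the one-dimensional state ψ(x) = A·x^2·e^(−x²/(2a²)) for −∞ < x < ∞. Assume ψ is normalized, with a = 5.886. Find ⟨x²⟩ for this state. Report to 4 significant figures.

⟨x^2⟩ ≈ 86.61

⟨x²⟩ = ∫ x^2 |ψ|² dx over the full domain.
Evaluating both integrals, ⟨x²⟩ = 5·a^2/2.
With a = 5.886, ⟨x^2⟩ = 86.612.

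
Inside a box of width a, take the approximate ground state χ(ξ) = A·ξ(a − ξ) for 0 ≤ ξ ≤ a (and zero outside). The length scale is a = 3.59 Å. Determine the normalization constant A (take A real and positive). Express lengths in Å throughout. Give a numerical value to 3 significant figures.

Require ∫ |χ|² dξ = 1 over the whole domain.
The integral (without the A² prefactor) comes out to a^5/30.
With a = 3.59: A² = 0.05031 and A = 0.2243.

A ≈ 0.224 Å^(-5/2)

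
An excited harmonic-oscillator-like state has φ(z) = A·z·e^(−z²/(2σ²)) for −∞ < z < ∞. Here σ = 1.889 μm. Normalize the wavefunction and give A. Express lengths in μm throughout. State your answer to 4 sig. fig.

A ≈ 0.4091 μm^(-3/2)

The normalization condition is ∫|φ|² dz = 1 from −∞ to ∞.
Using the Gaussian integral ∫_{−∞}^{∞} e^(−αz²) dz = √(π/α), ∫|φ|² dz = A²·(√(π)·σ^3/2).
Hence A² = 1/[√(π)·σ^3/2].
With σ = 1.889: A² = 0.16740 and A = 0.40915.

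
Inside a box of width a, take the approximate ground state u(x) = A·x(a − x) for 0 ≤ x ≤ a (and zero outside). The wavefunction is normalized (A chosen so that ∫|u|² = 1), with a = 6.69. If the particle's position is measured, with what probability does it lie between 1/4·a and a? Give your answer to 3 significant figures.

The probability is P = ∫ |u|² dx over [1/4·a, a].
With A² fixed by ∫|u|² = 1, i.e. A² = (a^5/30)^(−1), substitute and integrate.
Substituting t = x/a, A² and the length scale cancel in the ratio: P = ∫_{1/4}^{1} t^2·(1 - t)^2 dt / ∫_{0}^{1} t^2·(1 - t)^2 dt.
An antiderivative of t^2·(1 - t)^2 is t^3·(6·t^2 - 15·t + 10)/30; evaluating from 1/4 to 1 gives 153/5120, while the full integral is 1/30.
The result is P = 459/512.

P ≈ 0.896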